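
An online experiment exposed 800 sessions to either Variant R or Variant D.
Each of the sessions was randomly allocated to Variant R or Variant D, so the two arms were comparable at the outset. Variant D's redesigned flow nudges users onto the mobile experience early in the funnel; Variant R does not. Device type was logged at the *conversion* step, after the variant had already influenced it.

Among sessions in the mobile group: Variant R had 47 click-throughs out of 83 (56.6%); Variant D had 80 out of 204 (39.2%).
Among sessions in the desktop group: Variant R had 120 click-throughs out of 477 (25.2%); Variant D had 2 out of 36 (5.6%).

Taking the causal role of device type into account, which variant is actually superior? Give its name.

Device type here is a post-treatment variable shaped by the variant; conditioning on it would introduce bias rather than remove it. The overall comparison is the causal one.
Pooled: Variant R 29.8% vs Variant D 34.2%; Variant D is higher overall.

Variant D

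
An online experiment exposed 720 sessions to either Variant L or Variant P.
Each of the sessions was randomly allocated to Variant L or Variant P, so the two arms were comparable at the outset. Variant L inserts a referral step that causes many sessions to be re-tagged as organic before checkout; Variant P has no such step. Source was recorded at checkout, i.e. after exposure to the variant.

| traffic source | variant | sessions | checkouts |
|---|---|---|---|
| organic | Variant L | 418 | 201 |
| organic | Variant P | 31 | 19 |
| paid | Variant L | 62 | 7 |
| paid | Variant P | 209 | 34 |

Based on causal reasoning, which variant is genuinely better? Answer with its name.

Variant L

Within every traffic source level Variant P has the higher rate, yet pooled Variant L does — Simpson's reversal.
Stratifying would compare variants among sessions the variants themselves sorted into traffic source groups — a form of selection on an intermediate. The unconditioned pooled rates give the total causal effect.
Pooled: Variant L 43.3% vs Variant P 22.1%; Variant L is higher overall.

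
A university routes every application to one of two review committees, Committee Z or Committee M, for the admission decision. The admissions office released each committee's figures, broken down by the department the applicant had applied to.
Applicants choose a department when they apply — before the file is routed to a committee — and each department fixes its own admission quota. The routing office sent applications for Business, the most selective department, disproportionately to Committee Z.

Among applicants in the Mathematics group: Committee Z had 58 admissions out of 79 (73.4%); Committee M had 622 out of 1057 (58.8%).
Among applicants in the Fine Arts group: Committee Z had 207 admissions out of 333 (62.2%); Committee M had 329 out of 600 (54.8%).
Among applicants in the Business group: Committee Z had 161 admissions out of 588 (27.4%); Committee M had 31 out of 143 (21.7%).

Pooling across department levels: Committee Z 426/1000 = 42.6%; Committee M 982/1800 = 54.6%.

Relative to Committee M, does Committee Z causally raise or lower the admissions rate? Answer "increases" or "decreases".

increases

Within every department level Committee Z has the higher rate, yet pooled Committee M does — Simpson's reversal.
Here department is a common cause — it drives both which review committee a case falls under and the outcome. The crude comparison mixes populations; the stratum-specific rates are the causally relevant ones.
Within each level — Mathematics: 73.4% vs 58.8%; Fine Arts: 62.2% vs 54.8%; Business: 27.4% vs 21.7% — Committee Z is higher every time.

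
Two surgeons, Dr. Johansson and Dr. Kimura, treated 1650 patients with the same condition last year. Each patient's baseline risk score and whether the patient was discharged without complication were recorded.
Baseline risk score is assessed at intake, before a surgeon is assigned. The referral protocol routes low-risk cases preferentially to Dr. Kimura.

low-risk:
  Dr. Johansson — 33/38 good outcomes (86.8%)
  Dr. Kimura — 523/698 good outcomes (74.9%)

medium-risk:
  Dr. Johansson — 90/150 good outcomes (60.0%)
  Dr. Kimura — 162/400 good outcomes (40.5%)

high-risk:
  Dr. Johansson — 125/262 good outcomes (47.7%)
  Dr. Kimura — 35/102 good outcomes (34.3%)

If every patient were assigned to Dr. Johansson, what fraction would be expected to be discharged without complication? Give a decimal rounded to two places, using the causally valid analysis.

The stratified and pooled comparisons disagree (Dr. Johansson wins within each baseline risk score; Dr. Kimura wins overall), so the answer turns on the causal role of baseline risk score.
Baseline risk score is set before the surgeon has any effect — it is not caused by the surgeon — and it independently drives the outcome. That makes it a confounder, so the causal comparison is within baseline risk score levels.
Standardising Dr. Johansson to the population baseline risk score mix: 0.446·33/38 + 0.333·90/150 + 0.221·125/262 = 0.693.

0.69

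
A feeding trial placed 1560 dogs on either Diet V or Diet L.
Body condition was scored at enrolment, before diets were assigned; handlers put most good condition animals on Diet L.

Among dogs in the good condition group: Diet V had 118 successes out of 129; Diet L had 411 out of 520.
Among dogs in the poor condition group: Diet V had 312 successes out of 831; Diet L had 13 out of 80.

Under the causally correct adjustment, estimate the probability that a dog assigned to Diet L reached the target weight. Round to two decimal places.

0.42

Within every starting body condition level Diet V has the higher rate, yet pooled Diet L does — Simpson's reversal.
Here starting body condition is a common cause — it drives both which diet a case falls under and the outcome. The crude comparison mixes populations; the stratum-specific rates are the causally relevant ones.
Standardising Diet L to the population starting body condition mix: 0.416·411/520 + 0.584·13/80 = 0.424.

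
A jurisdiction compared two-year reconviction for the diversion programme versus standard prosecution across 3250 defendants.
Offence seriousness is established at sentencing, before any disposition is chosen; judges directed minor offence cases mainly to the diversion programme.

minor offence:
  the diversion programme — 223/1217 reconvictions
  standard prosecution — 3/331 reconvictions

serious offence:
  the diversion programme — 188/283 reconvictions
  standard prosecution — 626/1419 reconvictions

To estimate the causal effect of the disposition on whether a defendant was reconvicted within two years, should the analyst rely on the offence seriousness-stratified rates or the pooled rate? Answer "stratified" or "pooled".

Within every offence seriousness level standard prosecution has the lower rate, yet pooled the diversion programme does — Simpson's reversal.
Since offence seriousness is a pre-existing factor (not a product of the disposition) and it affects the outcome on its own, it is a confounder. The stratified rates, not the pooled rate, identify the causal effect.
Within each level — minor offence: 18.3% vs 0.9%; serious offence: 66.4% vs 44.1% — standard prosecution is lower every time.

stratified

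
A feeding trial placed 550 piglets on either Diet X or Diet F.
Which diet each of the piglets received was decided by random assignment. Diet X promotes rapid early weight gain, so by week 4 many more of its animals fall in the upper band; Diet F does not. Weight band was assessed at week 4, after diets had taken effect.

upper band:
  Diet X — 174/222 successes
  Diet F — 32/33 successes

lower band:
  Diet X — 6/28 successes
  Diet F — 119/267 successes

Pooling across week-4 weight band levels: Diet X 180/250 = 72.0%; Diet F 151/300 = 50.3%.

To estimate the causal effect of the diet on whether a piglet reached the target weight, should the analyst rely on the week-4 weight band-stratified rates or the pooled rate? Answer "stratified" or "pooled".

The stratified and pooled comparisons disagree (Diet F wins within each week-4 weight band; Diet X wins overall), so the answer turns on the causal role of week-4 weight band.
Stratifying would compare diets among piglets the diets themselves sorted into week-4 weight band groups — a form of selection on an intermediate. The unconditioned pooled rates give the total causal effect.
Pooled: Diet X 72.0% vs Diet F 50.3%; Diet X is higher overall.

pooled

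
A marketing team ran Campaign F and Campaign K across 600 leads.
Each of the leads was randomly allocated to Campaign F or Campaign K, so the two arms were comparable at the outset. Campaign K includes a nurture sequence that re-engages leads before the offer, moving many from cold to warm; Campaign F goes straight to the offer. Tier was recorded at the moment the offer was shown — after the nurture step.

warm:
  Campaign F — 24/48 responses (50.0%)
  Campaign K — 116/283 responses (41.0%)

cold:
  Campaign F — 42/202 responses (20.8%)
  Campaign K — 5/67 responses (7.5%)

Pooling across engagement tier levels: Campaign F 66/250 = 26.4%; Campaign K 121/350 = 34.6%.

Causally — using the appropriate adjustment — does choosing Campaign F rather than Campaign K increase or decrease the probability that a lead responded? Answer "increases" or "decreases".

Engagement tier here is a post-treatment variable shaped by the campaign; conditioning on it would introduce bias rather than remove it. The overall comparison is the causal one.
Pooled: Campaign F 26.4% vs Campaign K 34.6%; Campaign K is higher overall.

decreases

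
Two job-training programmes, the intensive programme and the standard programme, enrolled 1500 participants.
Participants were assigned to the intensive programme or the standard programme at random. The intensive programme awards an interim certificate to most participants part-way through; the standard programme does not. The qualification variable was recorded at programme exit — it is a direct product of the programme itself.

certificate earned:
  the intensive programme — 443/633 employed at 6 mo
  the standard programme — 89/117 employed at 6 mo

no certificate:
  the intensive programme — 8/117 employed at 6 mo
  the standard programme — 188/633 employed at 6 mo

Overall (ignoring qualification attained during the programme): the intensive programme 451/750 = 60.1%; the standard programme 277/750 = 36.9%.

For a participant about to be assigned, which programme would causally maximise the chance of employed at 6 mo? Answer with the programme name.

Qualification attained during the programme here is a post-treatment variable shaped by the programme; conditioning on it would introduce bias rather than remove it. The overall comparison is the causal one.
Pooled: the intensive programme 60.1% vs the standard programme 36.9%; the intensive programme is higher overall.

the intensive programme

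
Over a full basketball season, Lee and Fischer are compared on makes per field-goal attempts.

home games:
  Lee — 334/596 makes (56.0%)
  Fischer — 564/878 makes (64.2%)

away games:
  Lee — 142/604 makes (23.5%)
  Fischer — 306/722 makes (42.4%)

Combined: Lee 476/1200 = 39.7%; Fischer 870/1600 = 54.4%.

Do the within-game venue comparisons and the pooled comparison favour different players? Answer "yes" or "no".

Within each game venue level (home games 56.0% vs 64.2%; away games 23.5% vs 42.4%), Fischer has the higher rate every time. Pooled: 39.7% vs 54.4% — Fischer has the higher rate overall. They agree.

no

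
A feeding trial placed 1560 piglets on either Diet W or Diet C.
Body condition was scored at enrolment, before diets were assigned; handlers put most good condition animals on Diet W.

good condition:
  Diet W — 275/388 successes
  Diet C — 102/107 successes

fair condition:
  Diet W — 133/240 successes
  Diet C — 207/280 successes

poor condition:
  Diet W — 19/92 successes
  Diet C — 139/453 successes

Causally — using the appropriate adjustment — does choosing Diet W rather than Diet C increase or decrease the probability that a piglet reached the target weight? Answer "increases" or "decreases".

decreases

Starting body condition differs across diets for reasons unrelated to any effect of the diet itself, and it separately predicts the outcome — a classic confounder. We must compare within starting body condition levels.
Within each level — good condition: 70.9% vs 95.3%; fair condition: 55.4% vs 73.9%; poor condition: 20.7% vs 30.7% — Diet C is higher every time.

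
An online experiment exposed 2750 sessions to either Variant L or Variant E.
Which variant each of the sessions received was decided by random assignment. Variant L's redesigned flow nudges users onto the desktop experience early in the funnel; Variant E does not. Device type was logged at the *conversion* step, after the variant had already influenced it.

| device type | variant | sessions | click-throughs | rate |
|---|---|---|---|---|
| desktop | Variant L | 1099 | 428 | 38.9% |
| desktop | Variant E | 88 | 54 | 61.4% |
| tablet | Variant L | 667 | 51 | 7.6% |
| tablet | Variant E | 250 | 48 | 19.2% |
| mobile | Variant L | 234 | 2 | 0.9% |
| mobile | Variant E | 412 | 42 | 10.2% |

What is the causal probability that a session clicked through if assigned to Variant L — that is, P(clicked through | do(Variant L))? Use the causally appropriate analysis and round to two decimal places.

The distribution of device type is itself part of what the variant does — it is an intermediate outcome. Holding it fixed would remove that part of the effect; the total effect is the pooled difference.
So P(outcome | do(Variant L)) is just the pooled rate for Variant L: 481/2000 = 0.240.

0.24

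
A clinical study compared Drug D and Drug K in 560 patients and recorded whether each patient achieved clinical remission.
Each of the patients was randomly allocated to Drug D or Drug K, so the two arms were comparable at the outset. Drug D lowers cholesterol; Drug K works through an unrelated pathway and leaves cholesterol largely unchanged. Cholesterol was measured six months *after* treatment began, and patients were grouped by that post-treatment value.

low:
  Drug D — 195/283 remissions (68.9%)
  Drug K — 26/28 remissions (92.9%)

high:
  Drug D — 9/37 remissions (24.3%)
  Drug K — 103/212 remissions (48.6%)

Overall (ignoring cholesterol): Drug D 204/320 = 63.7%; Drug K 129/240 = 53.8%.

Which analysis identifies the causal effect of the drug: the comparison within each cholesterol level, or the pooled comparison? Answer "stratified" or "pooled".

pooled

Stratifying would compare drugs among patients the drugs themselves sorted into cholesterol groups — a form of selection on an intermediate. The unconditioned pooled rates give the total causal effect.
Pooled: Drug D 63.7% vs Drug K 53.8%; Drug D is higher overall.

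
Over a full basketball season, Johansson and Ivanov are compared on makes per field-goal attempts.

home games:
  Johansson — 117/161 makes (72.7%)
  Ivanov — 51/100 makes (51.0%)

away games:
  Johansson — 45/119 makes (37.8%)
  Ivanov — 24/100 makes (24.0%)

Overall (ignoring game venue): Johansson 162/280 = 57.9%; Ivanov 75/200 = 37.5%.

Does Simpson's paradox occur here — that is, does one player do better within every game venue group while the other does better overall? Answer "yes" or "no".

Within each game venue level (home games 72.7% vs 51.0%; away games 37.8% vs 24.0%), Johansson has the higher rate every time. Pooled: 57.9% vs 37.5% — Johansson has the higher rate overall. They agree.

no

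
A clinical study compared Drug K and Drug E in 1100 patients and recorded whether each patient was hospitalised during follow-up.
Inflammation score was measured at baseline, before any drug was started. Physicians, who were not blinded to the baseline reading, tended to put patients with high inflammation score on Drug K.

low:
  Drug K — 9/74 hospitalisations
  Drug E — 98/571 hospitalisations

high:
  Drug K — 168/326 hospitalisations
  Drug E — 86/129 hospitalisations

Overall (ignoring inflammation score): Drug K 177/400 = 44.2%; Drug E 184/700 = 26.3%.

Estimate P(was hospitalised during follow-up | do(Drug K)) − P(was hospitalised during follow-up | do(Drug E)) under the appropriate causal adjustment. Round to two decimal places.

The inflammation score-specific comparison favours Drug K throughout, but the pooled figures favour Drug E. The question is whether to condition on inflammation score.
Nothing the drug does changes inflammation score; the imbalance is an allocation artefact. With inflammation score also predicting the outcome, the pooled figure is confounded, and the within-stratum comparison is the causal one.
Adjusting over the population distribution of inflammation score: 0.586·(0.122−0.172) + 0.414·(0.515−0.667) = -0.092.

-0.09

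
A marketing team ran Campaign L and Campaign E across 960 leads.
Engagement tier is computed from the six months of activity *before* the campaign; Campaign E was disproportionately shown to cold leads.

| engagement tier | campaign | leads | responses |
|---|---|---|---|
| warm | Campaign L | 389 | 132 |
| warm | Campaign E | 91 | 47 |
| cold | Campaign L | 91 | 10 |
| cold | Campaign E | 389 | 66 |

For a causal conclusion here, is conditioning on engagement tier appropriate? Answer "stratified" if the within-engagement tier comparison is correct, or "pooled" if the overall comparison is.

stratified

Campaign E is higher inside every engagement tier stratum but Campaign L is higher in aggregate. Whether to stratify depends on how engagement tier relates to the campaign.
Here engagement tier is a common cause — it drives both which campaign a case falls under and the outcome. The crude comparison mixes populations; the stratum-specific rates are the causally relevant ones.
Within each level — warm: 33.9% vs 51.6%; cold: 11.0% vs 17.0% — Campaign E is higher every time.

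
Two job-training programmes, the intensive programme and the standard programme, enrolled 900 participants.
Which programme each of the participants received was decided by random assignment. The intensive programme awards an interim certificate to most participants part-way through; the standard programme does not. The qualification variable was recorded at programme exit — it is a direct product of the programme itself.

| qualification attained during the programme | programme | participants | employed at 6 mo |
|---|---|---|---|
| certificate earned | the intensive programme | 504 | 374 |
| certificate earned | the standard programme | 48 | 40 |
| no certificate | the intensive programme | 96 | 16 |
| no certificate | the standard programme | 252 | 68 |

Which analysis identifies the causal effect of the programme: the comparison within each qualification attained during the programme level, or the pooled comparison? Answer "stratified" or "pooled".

pooled

The stratified and pooled comparisons disagree (the standard programme wins within each qualification attained during the programme; the intensive programme wins overall), so the answer turns on the causal role of qualification attained during the programme.
Qualification attained during the programme here is a post-treatment variable shaped by the programme; conditioning on it would introduce bias rather than remove it. The overall comparison is the causal one.
Pooled: the intensive programme 65.0% vs the standard programme 36.0%; the intensive programme is higher overall.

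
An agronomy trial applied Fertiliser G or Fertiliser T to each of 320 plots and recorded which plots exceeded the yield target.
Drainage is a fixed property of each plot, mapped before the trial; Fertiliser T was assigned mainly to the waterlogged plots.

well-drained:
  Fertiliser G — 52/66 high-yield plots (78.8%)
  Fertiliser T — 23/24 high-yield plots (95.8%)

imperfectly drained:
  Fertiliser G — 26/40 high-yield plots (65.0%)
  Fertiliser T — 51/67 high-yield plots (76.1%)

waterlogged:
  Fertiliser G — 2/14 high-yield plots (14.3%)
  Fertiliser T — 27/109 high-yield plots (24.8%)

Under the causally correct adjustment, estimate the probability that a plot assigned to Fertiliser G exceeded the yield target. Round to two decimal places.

0.49

The stratified and pooled comparisons disagree (Fertiliser T wins within each field drainage; Fertiliser G wins overall), so the answer turns on the causal role of field drainage.
Since field drainage is a pre-existing factor (not a product of the fertiliser) and it affects the outcome on its own, it is a confounder. The stratified rates, not the pooled rate, identify the causal effect.
Standardising Fertiliser G to the population field drainage mix: 0.281·52/66 + 0.334·26/40 + 0.384·2/14 = 0.494.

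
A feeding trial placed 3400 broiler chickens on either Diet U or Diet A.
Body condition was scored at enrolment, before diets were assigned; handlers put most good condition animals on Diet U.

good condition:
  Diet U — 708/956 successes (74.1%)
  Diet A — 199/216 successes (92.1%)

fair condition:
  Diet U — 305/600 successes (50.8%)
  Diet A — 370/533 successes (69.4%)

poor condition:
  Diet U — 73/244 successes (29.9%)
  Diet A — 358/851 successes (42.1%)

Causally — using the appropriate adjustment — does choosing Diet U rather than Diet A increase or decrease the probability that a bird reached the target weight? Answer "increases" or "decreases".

Starting body condition is set before the diet has any effect — it is not caused by the diet — and it independently drives the outcome. That makes it a confounder, so the causal comparison is within starting body condition levels.
Within each level — good condition: 74.1% vs 92.1%; fair condition: 50.8% vs 69.4%; poor condition: 29.9% vs 42.1% — Diet A is higher every time.

decreases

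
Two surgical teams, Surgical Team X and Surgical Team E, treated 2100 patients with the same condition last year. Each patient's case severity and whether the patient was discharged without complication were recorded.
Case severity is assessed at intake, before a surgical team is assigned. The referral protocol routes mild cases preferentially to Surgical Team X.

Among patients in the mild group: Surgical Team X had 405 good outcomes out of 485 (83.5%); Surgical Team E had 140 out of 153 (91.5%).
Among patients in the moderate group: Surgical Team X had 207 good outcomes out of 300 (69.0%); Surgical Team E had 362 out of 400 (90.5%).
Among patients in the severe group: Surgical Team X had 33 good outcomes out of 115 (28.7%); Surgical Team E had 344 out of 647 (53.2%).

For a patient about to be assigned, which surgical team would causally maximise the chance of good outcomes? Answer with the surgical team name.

The case severity-specific comparison favours Surgical Team E throughout, but the pooled figures favour Surgical Team X. The question is whether to condition on case severity.
Here case severity is a common cause — it drives both which surgical team a case falls under and the outcome. The crude comparison mixes populations; the stratum-specific rates are the causally relevant ones.
Within each level — mild: 83.5% vs 91.5%; moderate: 69.0% vs 90.5%; severe: 28.7% vs 53.2% — Surgical Team E is higher every time.

Surgical Team E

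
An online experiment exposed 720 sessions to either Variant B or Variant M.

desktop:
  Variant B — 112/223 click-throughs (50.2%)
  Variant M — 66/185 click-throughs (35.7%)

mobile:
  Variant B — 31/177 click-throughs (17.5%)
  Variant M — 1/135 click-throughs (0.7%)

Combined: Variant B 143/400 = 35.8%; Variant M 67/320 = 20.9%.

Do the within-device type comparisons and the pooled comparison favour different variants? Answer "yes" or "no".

no

Within each device type level (desktop 50.2% vs 35.7%; mobile 17.5% vs 0.7%), Variant B has the higher rate every time. Pooled: 35.8% vs 20.9% — Variant B has the higher rate overall. They agree.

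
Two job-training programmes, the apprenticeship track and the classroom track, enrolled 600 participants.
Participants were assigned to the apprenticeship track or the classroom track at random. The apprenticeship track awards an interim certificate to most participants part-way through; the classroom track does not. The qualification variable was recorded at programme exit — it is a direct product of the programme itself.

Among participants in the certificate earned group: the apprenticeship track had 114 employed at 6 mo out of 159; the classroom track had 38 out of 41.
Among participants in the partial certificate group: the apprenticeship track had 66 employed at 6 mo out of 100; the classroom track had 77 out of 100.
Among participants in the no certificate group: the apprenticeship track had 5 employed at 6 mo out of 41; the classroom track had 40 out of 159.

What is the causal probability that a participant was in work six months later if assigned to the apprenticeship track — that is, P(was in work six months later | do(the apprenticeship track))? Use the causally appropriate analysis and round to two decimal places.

Stratifying would compare programmes among participants the programmes themselves sorted into qualification attained during the programme groups — a form of selection on an intermediate. The unconditioned pooled rates give the total causal effect.
So P(outcome | do(the apprenticeship track)) is just the pooled rate for the apprenticeship track: 185/300 = 0.617.

0.62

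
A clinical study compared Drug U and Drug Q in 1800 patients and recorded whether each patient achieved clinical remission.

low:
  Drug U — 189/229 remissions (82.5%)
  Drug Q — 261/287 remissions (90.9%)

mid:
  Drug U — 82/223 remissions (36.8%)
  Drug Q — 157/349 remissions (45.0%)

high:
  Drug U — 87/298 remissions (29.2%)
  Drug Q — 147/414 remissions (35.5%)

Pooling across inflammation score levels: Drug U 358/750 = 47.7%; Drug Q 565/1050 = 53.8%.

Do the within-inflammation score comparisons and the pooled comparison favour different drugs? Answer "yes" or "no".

Within each inflammation score level (low 82.5% vs 90.9%; mid 36.8% vs 45.0%; high 29.2% vs 35.5%), Drug Q has the higher rate every time. Pooled: 47.7% vs 53.8% — Drug Q has the higher rate overall. They agree.

no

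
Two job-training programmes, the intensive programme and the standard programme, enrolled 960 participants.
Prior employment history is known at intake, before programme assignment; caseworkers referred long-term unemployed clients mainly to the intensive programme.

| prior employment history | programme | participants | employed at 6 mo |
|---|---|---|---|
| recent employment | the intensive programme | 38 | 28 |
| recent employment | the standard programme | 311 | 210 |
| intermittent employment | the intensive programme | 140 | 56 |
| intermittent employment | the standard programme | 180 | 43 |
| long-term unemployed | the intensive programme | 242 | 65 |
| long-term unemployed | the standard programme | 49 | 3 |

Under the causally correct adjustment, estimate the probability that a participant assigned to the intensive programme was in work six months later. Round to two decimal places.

0.48

Prior employment history differs across programmes for reasons unrelated to any effect of the programme itself, and it separately predicts the outcome — a classic confounder. We must compare within prior employment history levels.
Standardising the intensive programme to the population prior employment history mix: 0.364·28/38 + 0.333·56/140 + 0.303·65/242 = 0.483.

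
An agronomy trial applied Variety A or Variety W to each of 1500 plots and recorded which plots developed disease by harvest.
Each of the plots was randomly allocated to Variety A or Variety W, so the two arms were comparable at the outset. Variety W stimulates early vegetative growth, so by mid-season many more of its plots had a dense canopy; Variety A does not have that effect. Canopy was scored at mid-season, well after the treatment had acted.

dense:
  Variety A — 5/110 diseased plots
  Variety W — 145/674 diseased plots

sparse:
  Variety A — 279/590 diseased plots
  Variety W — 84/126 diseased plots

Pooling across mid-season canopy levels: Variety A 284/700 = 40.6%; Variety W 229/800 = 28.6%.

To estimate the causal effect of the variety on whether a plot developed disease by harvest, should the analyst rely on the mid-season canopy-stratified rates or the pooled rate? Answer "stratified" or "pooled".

The mid-season canopy-specific comparison favours Variety A throughout, but the pooled figures favour Variety W. The question is whether to condition on mid-season canopy.
Mid-season canopy here is a post-treatment variable shaped by the variety; conditioning on it would introduce bias rather than remove it. The overall comparison is the causal one.
Pooled: Variety A 40.6% vs Variety W 28.6%; Variety W is lower overall.

pooled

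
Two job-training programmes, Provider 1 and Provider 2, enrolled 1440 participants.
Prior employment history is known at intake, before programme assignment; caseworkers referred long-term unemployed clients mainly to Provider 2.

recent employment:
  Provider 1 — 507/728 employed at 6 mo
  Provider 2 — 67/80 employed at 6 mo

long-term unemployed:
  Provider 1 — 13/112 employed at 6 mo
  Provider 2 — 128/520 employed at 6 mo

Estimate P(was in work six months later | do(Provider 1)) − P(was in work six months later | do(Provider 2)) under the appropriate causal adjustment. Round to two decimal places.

-0.14

The prior employment history-specific comparison favours Provider 2 throughout, but the pooled figures favour Provider 1. The question is whether to condition on prior employment history.
Prior employment history satisfies the back-door criterion: it is not a descendant of the programme, and it blocks the spurious path from programme to outcome. Adjusting for it (i.e., using the within-prior employment history rates) gives the causal effect.
Adjusting over the population distribution of prior employment history: 0.561·(0.696−0.838) + 0.439·(0.116−0.246) = -0.136.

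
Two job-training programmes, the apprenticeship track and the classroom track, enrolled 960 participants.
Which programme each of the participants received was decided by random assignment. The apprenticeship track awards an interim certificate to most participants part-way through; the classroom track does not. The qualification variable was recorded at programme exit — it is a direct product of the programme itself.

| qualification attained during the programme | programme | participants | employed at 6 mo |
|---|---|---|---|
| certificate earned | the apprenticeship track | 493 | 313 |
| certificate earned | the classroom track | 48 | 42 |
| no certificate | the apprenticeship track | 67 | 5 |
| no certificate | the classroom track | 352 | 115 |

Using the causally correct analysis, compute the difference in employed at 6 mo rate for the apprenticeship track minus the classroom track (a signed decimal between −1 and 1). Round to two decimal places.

The qualification attained during the programme-specific comparison favours the classroom track throughout, but the pooled figures favour the apprenticeship track. The question is whether to condition on qualification attained during the programme.
Qualification attained during the programme here is a post-treatment variable shaped by the programme; conditioning on it would introduce bias rather than remove it. The overall comparison is the causal one.
The causal difference is the pooled difference: 0.568 − 0.393 = +0.175.

+0.18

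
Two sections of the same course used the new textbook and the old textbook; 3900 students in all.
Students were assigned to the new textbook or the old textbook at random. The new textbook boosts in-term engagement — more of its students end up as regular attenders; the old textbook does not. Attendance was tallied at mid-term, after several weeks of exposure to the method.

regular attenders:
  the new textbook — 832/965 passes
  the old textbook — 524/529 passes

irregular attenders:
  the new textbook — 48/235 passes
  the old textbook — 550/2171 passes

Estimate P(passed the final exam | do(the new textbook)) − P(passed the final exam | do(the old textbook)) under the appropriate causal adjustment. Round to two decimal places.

the old textbook is higher inside every mid-term attendance stratum but the new textbook is higher in aggregate. Whether to stratify depends on how mid-term attendance relates to the teaching method.
The distribution of mid-term attendance is itself part of what the teaching method does — it is an intermediate outcome. Holding it fixed would remove that part of the effect; the total effect is the pooled difference.
The causal difference is the pooled difference: 0.733 − 0.398 = +0.336.

+0.34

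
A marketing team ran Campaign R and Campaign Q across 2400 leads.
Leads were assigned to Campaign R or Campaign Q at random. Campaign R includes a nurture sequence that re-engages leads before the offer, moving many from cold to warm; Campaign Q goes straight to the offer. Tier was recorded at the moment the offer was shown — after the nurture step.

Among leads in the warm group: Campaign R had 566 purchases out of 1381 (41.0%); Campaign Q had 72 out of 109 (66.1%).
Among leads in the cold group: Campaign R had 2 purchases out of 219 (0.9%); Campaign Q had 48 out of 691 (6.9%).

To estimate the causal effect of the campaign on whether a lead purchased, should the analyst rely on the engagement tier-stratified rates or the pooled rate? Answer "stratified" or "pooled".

Within every engagement tier level Campaign Q has the higher rate, yet pooled Campaign R does — Simpson's reversal.
Stratifying would compare campaigns among leads the campaigns themselves sorted into engagement tier groups — a form of selection on an intermediate. The unconditioned pooled rates give the total causal effect.
Pooled: Campaign R 35.5% vs Campaign Q 15.0%; Campaign R is higher overall.

pooled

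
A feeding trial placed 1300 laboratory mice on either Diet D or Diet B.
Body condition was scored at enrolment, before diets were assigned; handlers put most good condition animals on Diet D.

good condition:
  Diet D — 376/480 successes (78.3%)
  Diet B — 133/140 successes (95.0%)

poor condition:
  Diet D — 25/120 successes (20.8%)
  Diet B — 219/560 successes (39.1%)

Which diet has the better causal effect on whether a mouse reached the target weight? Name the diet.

Within every starting body condition level Diet B has the higher rate, yet pooled Diet D does — Simpson's reversal.
Starting body condition is set before the diet has any effect — it is not caused by the diet — and it independently drives the outcome. That makes it a confounder, so the causal comparison is within starting body condition levels.
Within each level — good condition: 78.3% vs 95.0%; poor condition: 20.8% vs 39.1% — Diet B is higher every time.

Diet B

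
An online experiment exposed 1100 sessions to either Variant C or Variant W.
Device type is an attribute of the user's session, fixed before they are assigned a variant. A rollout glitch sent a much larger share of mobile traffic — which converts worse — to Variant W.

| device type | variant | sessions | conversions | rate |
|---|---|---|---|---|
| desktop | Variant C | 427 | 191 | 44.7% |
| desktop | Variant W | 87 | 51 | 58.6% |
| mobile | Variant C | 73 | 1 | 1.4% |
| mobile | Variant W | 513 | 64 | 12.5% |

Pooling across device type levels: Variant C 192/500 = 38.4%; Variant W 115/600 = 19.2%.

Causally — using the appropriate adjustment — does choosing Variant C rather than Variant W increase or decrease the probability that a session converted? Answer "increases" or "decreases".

Variant W is higher inside every device type stratum but Variant C is higher in aggregate. Whether to stratify depends on how device type relates to the variant.
Here device type is a common cause — it drives both which variant a case falls under and the outcome. The crude comparison mixes populations; the stratum-specific rates are the causally relevant ones.
Within each level — desktop: 44.7% vs 58.6%; mobile: 1.4% vs 12.5% — Variant W is higher every time.

decreases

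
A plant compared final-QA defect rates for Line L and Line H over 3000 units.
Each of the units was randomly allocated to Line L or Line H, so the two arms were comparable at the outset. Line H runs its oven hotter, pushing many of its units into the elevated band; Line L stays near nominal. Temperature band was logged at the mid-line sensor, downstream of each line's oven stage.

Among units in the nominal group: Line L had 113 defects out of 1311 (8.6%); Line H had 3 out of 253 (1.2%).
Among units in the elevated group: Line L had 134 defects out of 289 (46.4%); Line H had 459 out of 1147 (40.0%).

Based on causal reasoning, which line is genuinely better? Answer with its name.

Stratifying would compare lines among units the lines themselves sorted into in-process temperature band groups — a form of selection on an intermediate. The unconditioned pooled rates give the total causal effect.
Pooled: Line L 15.4% vs Line H 33.0%; Line L is lower overall.

Line L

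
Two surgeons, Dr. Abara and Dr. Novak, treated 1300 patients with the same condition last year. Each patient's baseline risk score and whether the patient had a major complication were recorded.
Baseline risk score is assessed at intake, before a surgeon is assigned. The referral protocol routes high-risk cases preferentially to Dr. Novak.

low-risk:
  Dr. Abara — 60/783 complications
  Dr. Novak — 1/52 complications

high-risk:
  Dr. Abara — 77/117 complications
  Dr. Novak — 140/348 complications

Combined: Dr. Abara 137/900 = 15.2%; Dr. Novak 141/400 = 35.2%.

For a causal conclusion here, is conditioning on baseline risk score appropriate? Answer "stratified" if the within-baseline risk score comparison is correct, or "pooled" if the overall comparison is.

Within every baseline risk score level Dr. Novak has the lower rate, yet pooled Dr. Abara does — Simpson's reversal.
Since baseline risk score is a pre-existing factor (not a product of the surgeon) and it affects the outcome on its own, it is a confounder. The stratified rates, not the pooled rate, identify the causal effect.
Within each level — low-risk: 7.7% vs 1.9%; high-risk: 65.8% vs 40.2% — Dr. Novak is lower every time.

stratified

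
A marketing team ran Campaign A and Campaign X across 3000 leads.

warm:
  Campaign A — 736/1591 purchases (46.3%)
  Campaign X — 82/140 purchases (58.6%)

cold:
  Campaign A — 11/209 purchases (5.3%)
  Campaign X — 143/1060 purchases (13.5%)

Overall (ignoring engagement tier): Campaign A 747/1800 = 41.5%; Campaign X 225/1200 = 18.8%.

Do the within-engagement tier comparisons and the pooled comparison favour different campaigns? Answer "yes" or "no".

Within each engagement tier level (warm 46.3% vs 58.6%; cold 5.3% vs 13.5%), Campaign X has the higher rate every time. Pooled: 41.5% vs 18.8% — Campaign A has the higher rate overall. The two comparisons disagree.

yes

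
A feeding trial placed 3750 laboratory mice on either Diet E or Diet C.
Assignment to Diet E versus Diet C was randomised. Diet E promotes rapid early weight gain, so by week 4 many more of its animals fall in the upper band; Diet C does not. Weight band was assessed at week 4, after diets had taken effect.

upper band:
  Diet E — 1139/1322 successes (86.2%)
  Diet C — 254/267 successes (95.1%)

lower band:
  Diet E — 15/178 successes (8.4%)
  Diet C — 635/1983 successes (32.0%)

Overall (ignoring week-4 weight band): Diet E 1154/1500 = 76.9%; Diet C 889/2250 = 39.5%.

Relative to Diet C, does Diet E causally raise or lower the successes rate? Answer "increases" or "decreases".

Diet C is higher inside every week-4 weight band stratum but Diet E is higher in aggregate. Whether to stratify depends on how week-4 weight band relates to the diet.
Because the diet influences week-4 weight band, week-4 weight band is a post-treatment mediator, not a confounder. Stratifying on it would bias the estimate; the causal effect is the crude pooled difference.
Pooled: Diet E 76.9% vs Diet C 39.5%; Diet E is higher overall.

increases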